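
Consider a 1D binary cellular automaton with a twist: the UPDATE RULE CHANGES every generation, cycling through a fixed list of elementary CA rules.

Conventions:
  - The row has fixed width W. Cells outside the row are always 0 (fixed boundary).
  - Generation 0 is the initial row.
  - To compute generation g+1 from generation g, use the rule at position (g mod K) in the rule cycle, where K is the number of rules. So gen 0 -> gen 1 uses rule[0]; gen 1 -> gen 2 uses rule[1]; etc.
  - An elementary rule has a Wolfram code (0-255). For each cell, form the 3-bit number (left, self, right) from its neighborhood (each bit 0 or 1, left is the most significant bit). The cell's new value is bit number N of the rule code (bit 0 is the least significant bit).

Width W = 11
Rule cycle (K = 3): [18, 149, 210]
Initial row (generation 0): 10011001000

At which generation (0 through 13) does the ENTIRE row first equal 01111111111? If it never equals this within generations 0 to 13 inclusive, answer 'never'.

Answer: 9

Derivation:
Gen 0: 10011001000
Gen 1 (rule 18): 01100110100
Gen 2 (rule 149): 00010000111
Gen 3 (rule 210): 00101001011
Gen 4 (rule 18): 01000110000
Gen 5 (rule 149): 01110001111
Gen 6 (rule 210): 10111010111
Gen 7 (rule 18): 00000000000
Gen 8 (rule 149): 11111111111
Gen 9 (rule 210): 01111111111
Gen 10 (rule 18): 10000000000
Gen 11 (rule 149): 11111111111
Gen 12 (rule 210): 01111111111
Gen 13 (rule 18): 10000000000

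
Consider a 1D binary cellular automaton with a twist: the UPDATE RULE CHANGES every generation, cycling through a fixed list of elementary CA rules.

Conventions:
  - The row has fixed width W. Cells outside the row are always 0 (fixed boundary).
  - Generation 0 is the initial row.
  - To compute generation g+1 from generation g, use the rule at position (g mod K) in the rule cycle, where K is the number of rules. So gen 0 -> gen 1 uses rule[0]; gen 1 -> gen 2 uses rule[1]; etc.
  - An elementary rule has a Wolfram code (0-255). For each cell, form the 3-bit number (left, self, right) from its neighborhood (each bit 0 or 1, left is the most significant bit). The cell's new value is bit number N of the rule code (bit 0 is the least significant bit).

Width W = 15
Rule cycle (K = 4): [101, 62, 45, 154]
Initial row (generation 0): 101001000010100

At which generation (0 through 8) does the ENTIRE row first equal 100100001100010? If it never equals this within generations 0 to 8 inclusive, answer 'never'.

Gen 0: 101001000010100
Gen 1 (rule 101): 111001011011101
Gen 2 (rule 62): 100111110110011
Gen 3 (rule 45): 100100001100010
Gen 4 (rule 154): 011010011010101
Gen 5 (rule 101): 001110001111111
Gen 6 (rule 62): 011001011000000
Gen 7 (rule 45): 010001110011111
Gen 8 (rule 154): 101011101111110

Answer: 3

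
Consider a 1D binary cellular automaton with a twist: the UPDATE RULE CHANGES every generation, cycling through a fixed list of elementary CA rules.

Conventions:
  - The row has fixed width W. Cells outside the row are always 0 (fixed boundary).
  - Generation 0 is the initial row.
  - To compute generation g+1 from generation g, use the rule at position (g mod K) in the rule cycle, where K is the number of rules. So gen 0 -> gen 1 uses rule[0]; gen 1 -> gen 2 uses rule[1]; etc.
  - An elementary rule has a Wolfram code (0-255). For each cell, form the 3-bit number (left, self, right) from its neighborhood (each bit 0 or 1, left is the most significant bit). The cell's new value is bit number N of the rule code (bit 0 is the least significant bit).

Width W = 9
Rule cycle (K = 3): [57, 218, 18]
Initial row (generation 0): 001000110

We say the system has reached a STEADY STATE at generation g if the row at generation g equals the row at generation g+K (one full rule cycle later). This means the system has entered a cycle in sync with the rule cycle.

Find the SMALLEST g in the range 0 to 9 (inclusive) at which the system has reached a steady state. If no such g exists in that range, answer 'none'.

Answer: 5

Derivation:
Gen 0: 001000110
Gen 1 (rule 57): 100110101
Gen 2 (rule 218): 011110000
Gen 3 (rule 18): 100001000
Gen 4 (rule 57): 011100111
Gen 5 (rule 218): 111111111
Gen 6 (rule 18): 000000000
Gen 7 (rule 57): 111111111
Gen 8 (rule 218): 111111111
Gen 9 (rule 18): 000000000
Gen 10 (rule 57): 111111111
Gen 11 (rule 218): 111111111
Gen 12 (rule 18): 000000000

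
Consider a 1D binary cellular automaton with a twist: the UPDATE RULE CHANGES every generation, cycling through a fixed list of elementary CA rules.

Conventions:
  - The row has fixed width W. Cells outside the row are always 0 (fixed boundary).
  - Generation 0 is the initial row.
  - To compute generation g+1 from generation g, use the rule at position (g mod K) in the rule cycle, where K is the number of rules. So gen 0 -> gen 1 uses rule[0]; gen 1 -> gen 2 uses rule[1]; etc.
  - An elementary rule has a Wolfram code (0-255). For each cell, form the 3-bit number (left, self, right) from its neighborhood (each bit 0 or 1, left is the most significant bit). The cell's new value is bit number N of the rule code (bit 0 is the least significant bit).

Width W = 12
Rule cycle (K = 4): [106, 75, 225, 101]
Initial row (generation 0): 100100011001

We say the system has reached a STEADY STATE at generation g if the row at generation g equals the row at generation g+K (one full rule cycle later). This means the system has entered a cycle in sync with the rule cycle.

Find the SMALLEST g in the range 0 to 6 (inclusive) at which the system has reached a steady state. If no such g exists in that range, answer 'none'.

Gen 0: 100100011001
Gen 1 (rule 106): 001000111010
Gen 2 (rule 75): 110011101000
Gen 3 (rule 225): 010001110011
Gen 4 (rule 101): 010100010001
Gen 5 (rule 106): 101000100010
Gen 6 (rule 75): 000011001100
Gen 7 (rule 225): 111001000101
Gen 8 (rule 101): 001001010111
Gen 9 (rule 106): 010010101101
Gen 10 (rule 75): 100100001100

Answer: none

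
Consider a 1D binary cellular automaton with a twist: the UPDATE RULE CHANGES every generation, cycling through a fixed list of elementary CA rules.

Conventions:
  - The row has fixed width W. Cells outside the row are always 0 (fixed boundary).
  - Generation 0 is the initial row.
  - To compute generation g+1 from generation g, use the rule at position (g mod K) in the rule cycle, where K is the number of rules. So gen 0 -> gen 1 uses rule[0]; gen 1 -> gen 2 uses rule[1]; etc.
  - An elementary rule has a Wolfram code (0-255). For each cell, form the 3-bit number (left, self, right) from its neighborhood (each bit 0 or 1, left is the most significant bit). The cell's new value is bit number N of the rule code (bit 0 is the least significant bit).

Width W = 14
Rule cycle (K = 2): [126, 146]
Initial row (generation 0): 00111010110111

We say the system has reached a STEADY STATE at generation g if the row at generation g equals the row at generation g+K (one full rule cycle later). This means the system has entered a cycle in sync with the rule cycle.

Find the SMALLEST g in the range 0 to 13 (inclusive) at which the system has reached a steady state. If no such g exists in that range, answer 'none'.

Answer: none

Derivation:
Gen 0: 00111010110111
Gen 1 (rule 126): 01101111111101
Gen 2 (rule 146): 10000111111000
Gen 3 (rule 126): 11001100001100
Gen 4 (rule 146): 00110010010010
Gen 5 (rule 126): 01111111111111
Gen 6 (rule 146): 10111111111110
Gen 7 (rule 126): 11100000000011
Gen 8 (rule 146): 01010000000100
Gen 9 (rule 126): 11111000001110
Gen 10 (rule 146): 01110100010101
Gen 11 (rule 126): 11011110111111
Gen 12 (rule 146): 00001100011110
Gen 13 (rule 126): 00011110110011
Gen 14 (rule 146): 00101100001100
Gen 15 (rule 126): 01111110011110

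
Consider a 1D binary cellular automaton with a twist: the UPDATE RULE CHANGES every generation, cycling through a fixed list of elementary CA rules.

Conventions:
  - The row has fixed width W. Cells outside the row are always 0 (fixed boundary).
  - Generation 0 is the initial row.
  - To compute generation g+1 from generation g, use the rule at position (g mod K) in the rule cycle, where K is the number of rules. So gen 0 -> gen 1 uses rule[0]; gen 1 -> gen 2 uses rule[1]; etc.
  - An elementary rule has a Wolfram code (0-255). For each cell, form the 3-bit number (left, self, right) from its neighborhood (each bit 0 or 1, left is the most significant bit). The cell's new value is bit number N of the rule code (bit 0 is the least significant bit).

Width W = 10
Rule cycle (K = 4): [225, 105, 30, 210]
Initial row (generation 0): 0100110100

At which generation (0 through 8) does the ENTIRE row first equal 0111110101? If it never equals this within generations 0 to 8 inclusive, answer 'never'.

Gen 0: 0100110100
Gen 1 (rule 225): 0000011001
Gen 2 (rule 105): 1111011000
Gen 3 (rule 30): 1000010100
Gen 4 (rule 210): 0100100010
Gen 5 (rule 225): 0000001000
Gen 6 (rule 105): 1111100011
Gen 7 (rule 30): 1000010110
Gen 8 (rule 210): 0100100011

Answer: never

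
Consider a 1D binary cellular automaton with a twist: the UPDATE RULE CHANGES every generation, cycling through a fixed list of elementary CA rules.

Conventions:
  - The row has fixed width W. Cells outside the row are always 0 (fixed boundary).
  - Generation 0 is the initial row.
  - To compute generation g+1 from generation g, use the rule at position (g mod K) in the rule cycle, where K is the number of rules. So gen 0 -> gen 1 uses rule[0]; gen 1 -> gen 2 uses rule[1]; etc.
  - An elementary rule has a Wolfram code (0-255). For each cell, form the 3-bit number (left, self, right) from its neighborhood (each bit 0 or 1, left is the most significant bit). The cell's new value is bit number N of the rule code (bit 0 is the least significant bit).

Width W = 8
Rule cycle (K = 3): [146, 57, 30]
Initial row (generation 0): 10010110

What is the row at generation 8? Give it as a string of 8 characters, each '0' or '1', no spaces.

Answer: 00101111

Derivation:
Gen 0: 10010110
Gen 1 (rule 146): 01100001
Gen 2 (rule 57): 01011100
Gen 3 (rule 30): 11010010
Gen 4 (rule 146): 00001101
Gen 5 (rule 57): 11101010
Gen 6 (rule 30): 10001011
Gen 7 (rule 146): 01010000
Gen 8 (rule 57): 00101111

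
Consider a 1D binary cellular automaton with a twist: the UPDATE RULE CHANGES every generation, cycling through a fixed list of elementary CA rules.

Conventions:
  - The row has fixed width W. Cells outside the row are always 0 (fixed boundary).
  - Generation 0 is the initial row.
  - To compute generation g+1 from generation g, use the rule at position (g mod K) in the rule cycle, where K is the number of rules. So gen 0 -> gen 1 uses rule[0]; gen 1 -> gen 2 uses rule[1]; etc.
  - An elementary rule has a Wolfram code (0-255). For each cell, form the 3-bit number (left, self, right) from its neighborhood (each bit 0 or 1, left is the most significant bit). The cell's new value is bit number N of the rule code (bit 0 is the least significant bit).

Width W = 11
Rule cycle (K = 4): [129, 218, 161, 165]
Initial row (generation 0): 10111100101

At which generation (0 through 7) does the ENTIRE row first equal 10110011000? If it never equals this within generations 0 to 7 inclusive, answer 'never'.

Gen 0: 10111100101
Gen 1 (rule 129): 00011000000
Gen 2 (rule 218): 00111100000
Gen 3 (rule 161): 10011001111
Gen 4 (rule 165): 10000000110
Gen 5 (rule 129): 00111110000
Gen 6 (rule 218): 01111111000
Gen 7 (rule 161): 00111110011

Answer: never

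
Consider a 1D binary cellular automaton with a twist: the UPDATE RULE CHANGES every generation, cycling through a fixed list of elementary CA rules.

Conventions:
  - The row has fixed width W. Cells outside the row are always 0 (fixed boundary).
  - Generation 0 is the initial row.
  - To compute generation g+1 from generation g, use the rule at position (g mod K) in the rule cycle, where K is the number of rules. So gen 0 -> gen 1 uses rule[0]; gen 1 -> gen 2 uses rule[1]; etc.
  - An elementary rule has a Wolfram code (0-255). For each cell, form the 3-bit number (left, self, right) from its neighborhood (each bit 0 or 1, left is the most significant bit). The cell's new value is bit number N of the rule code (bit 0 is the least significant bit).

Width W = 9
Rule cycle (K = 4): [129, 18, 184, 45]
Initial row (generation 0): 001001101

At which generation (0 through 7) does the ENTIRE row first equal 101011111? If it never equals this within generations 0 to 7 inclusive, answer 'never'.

Answer: 4

Derivation:
Gen 0: 001001101
Gen 1 (rule 129): 100000000
Gen 2 (rule 18): 010000000
Gen 3 (rule 184): 001000000
Gen 4 (rule 45): 101011111
Gen 5 (rule 129): 000001110
Gen 6 (rule 18): 000010001
Gen 7 (rule 184): 000001000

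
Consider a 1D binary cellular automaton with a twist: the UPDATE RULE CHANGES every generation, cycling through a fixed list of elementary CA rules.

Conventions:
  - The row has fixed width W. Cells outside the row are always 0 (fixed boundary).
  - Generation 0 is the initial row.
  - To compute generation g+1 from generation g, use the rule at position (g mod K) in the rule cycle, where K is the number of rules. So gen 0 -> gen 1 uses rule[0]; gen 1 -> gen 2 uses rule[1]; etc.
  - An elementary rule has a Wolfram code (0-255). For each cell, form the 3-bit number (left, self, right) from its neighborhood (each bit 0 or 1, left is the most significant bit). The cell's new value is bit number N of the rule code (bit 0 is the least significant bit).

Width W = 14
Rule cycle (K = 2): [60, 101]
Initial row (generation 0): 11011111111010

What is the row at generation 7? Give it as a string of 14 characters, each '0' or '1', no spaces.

Answer: 10010001010100

Derivation:
Gen 0: 11011111111010
Gen 1 (rule 60): 10110000000111
Gen 2 (rule 101): 11010111110001
Gen 3 (rule 60): 10111100001001
Gen 4 (rule 101): 11000101101001
Gen 5 (rule 60): 10100111011101
Gen 6 (rule 101): 11100001100111
Gen 7 (rule 60): 10010001010100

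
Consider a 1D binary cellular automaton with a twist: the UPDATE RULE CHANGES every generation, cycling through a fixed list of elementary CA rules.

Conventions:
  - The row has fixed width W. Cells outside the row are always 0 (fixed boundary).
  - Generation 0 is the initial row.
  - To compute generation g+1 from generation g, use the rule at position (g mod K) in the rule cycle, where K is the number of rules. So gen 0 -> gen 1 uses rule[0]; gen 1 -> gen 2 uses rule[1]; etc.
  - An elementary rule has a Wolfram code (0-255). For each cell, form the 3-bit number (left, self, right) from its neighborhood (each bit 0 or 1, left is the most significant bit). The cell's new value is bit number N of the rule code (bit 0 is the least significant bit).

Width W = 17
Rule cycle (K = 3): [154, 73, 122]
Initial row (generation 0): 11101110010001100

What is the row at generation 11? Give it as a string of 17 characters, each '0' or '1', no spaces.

Gen 0: 11101110010001100
Gen 1 (rule 154): 11001101101011010
Gen 2 (rule 73): 11001101100011000
Gen 3 (rule 122): 11111111110111100
Gen 4 (rule 154): 11111111100111010
Gen 5 (rule 73): 10000000100101000
Gen 6 (rule 122): 01000001011010100
Gen 7 (rule 154): 10100010010000010
Gen 8 (rule 73): 00001000000111000
Gen 9 (rule 122): 00010100001101100
Gen 10 (rule 154): 00100010011001010
Gen 11 (rule 73): 10001000011000000

Answer: 10001000011000000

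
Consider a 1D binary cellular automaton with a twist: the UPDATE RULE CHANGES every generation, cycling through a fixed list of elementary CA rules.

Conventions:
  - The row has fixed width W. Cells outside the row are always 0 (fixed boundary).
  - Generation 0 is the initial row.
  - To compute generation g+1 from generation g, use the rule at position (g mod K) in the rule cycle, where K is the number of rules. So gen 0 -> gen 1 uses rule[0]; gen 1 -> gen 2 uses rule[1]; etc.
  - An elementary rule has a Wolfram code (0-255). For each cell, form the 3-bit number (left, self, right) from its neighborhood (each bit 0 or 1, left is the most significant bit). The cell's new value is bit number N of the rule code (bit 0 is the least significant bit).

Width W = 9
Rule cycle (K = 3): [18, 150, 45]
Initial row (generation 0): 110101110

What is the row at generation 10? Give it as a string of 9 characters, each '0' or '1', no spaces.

Gen 0: 110101110
Gen 1 (rule 18): 000000001
Gen 2 (rule 150): 000000011
Gen 3 (rule 45): 111111010
Gen 4 (rule 18): 000000001
Gen 5 (rule 150): 000000011
Gen 6 (rule 45): 111111010
Gen 7 (rule 18): 000000001
Gen 8 (rule 150): 000000011
Gen 9 (rule 45): 111111010
Gen 10 (rule 18): 000000001

Answer: 000000001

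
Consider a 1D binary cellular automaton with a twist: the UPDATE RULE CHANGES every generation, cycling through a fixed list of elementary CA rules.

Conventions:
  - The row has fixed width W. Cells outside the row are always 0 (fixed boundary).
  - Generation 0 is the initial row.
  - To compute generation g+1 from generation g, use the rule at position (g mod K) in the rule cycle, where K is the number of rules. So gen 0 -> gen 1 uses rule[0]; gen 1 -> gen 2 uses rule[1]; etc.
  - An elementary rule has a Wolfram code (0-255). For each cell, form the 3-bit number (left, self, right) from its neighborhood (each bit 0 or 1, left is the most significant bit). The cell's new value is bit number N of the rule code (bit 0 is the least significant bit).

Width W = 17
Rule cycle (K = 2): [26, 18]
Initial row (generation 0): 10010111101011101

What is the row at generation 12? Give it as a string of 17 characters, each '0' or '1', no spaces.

Answer: 00100101010101010

Derivation:
Gen 0: 10010111101011101
Gen 1 (rule 26): 01100100000010000
Gen 2 (rule 18): 10011010000101000
Gen 3 (rule 26): 01110001001000100
Gen 4 (rule 18): 10001010110101010
Gen 5 (rule 26): 01010000100000001
Gen 6 (rule 18): 10001001010000010
Gen 7 (rule 26): 01010110001000101
Gen 8 (rule 18): 10000001010101000
Gen 9 (rule 26): 01000010000000100
Gen 10 (rule 18): 10100101000001010
Gen 11 (rule 26): 00011000100010001
Gen 12 (rule 18): 00100101010101010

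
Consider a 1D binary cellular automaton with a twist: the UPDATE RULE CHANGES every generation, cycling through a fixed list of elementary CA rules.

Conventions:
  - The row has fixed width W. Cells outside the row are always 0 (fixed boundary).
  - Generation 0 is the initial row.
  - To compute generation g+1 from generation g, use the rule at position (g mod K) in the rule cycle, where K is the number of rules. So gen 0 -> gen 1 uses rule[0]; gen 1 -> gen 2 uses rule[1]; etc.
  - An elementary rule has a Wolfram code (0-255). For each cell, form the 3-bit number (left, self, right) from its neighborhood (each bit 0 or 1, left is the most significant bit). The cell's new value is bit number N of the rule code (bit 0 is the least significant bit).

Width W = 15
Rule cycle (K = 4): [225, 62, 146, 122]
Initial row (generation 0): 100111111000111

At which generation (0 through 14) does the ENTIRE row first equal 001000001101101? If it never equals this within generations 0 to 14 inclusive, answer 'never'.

Answer: never

Derivation:
Gen 0: 100111111000111
Gen 1 (rule 225): 000011111010011
Gen 2 (rule 62): 000110000111110
Gen 3 (rule 146): 001001001011101
Gen 4 (rule 122): 010110110110110
Gen 5 (rule 225): 001011011011010
Gen 6 (rule 62): 011110110110111
Gen 7 (rule 146): 101100000000010
Gen 8 (rule 122): 011110000000101
Gen 9 (rule 225): 001110111110010
Gen 10 (rule 62): 011001100001111
Gen 11 (rule 146): 100110010010110
Gen 12 (rule 122): 011111101101111
Gen 13 (rule 225): 001111110110111
Gen 14 (rule 62): 011000001101100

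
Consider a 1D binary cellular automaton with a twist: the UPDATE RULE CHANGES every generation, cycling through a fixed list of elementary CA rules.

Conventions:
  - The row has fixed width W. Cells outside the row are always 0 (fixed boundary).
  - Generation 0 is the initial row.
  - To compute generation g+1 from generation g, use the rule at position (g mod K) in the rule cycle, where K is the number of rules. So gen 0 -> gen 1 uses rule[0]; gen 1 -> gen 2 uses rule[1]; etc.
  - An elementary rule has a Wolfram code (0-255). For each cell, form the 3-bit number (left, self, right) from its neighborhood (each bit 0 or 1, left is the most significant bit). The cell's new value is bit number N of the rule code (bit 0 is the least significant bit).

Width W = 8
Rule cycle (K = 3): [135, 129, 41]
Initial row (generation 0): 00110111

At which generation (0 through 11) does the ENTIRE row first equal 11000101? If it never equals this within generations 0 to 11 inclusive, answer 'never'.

Gen 0: 00110111
Gen 1 (rule 135): 11000010
Gen 2 (rule 129): 00011000
Gen 3 (rule 41): 11010011
Gen 4 (rule 135): 00010100
Gen 5 (rule 129): 11000001
Gen 6 (rule 41): 10011100
Gen 7 (rule 135): 10101001
Gen 8 (rule 129): 00000000
Gen 9 (rule 41): 11111111
Gen 10 (rule 135): 01111110
Gen 11 (rule 129): 00111100

Answer: never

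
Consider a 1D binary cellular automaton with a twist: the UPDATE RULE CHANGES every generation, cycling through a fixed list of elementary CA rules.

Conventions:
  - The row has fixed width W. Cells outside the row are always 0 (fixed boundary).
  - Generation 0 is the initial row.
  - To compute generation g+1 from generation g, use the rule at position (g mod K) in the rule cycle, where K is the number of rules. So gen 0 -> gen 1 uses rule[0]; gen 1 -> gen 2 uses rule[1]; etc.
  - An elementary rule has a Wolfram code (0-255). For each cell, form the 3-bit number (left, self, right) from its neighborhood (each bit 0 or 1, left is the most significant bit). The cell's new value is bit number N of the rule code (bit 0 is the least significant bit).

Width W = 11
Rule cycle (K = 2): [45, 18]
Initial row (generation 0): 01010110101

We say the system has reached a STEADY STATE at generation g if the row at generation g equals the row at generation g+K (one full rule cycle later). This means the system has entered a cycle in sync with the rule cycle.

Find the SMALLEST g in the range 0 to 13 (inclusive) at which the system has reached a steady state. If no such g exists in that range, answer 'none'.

Answer: 4

Derivation:
Gen 0: 01010110101
Gen 1 (rule 45): 01111101111
Gen 2 (rule 18): 10000000000
Gen 3 (rule 45): 10111111111
Gen 4 (rule 18): 00000000000
Gen 5 (rule 45): 11111111111
Gen 6 (rule 18): 00000000000
Gen 7 (rule 45): 11111111111
Gen 8 (rule 18): 00000000000
Gen 9 (rule 45): 11111111111
Gen 10 (rule 18): 00000000000
Gen 11 (rule 45): 11111111111
Gen 12 (rule 18): 00000000000
Gen 13 (rule 45): 11111111111
Gen 14 (rule 18): 00000000000
Gen 15 (rule 45): 11111111111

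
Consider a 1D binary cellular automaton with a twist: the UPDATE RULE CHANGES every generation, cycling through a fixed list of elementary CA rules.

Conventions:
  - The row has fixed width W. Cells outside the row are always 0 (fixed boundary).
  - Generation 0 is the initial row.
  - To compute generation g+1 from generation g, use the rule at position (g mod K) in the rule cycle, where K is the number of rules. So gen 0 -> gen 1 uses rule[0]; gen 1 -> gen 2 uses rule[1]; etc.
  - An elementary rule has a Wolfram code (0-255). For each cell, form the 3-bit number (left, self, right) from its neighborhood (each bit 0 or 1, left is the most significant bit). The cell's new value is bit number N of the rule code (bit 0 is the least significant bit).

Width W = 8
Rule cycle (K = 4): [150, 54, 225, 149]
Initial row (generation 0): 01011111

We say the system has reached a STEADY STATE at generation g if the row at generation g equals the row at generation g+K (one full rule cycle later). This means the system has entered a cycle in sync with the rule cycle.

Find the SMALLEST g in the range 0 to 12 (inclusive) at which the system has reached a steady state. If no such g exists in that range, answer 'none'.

Answer: 11

Derivation:
Gen 0: 01011111
Gen 1 (rule 150): 11001110
Gen 2 (rule 54): 00110001
Gen 3 (rule 225): 10010100
Gen 4 (rule 149): 11010111
Gen 5 (rule 150): 00010010
Gen 6 (rule 54): 00111111
Gen 7 (rule 225): 10011111
Gen 8 (rule 149): 11001110
Gen 9 (rule 150): 00110101
Gen 10 (rule 54): 01001111
Gen 11 (rule 225): 00000111
Gen 12 (rule 149): 11110010
Gen 13 (rule 150): 01101111
Gen 14 (rule 54): 10010000
Gen 15 (rule 225): 00000111
Gen 16 (rule 149): 11110010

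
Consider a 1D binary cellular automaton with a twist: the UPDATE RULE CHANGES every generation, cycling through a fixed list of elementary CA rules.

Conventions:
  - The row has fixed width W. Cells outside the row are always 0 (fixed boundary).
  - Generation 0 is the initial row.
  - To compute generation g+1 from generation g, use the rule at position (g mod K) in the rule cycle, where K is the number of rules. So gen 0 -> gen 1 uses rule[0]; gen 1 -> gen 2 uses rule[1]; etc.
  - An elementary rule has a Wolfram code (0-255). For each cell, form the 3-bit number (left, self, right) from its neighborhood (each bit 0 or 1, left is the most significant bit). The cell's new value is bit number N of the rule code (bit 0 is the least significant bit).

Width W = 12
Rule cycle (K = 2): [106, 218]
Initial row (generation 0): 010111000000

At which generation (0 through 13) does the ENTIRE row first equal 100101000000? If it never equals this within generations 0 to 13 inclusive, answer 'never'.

Gen 0: 010111000000
Gen 1 (rule 106): 101101000000
Gen 2 (rule 218): 001100100000
Gen 3 (rule 106): 011101000000
Gen 4 (rule 218): 111100100000
Gen 5 (rule 106): 100101000000
Gen 6 (rule 218): 011000100000
Gen 7 (rule 106): 111001000000
Gen 8 (rule 218): 111110100000
Gen 9 (rule 106): 100011000000
Gen 10 (rule 218): 010111100000
Gen 11 (rule 106): 101100100000
Gen 12 (rule 218): 001111010000
Gen 13 (rule 106): 011001100000

Answer: 5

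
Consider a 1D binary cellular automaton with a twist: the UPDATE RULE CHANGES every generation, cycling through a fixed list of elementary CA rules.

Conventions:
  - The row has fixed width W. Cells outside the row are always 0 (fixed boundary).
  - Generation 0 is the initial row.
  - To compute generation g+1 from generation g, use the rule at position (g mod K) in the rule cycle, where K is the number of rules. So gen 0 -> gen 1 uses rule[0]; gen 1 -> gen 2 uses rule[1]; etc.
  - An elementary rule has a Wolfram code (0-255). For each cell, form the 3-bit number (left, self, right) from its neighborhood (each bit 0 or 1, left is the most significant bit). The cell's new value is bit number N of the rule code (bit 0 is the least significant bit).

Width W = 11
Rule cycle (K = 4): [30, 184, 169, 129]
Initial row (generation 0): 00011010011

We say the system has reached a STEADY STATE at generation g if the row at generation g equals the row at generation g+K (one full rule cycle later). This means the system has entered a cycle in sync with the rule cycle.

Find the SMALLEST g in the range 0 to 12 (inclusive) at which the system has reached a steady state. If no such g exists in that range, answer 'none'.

Answer: none

Derivation:
Gen 0: 00011010011
Gen 1 (rule 30): 00110011110
Gen 2 (rule 184): 00101011101
Gen 3 (rule 169): 10010111010
Gen 4 (rule 129): 00000010000
Gen 5 (rule 30): 00000111000
Gen 6 (rule 184): 00000110100
Gen 7 (rule 169): 11110101001
Gen 8 (rule 129): 01100000000
Gen 9 (rule 30): 11010000000
Gen 10 (rule 184): 10101000000
Gen 11 (rule 169): 01010011111
Gen 12 (rule 129): 00000001110
Gen 13 (rule 30): 00000011001
Gen 14 (rule 184): 00000010100
Gen 15 (rule 169): 11111001001
Gen 16 (rule 129): 01110000000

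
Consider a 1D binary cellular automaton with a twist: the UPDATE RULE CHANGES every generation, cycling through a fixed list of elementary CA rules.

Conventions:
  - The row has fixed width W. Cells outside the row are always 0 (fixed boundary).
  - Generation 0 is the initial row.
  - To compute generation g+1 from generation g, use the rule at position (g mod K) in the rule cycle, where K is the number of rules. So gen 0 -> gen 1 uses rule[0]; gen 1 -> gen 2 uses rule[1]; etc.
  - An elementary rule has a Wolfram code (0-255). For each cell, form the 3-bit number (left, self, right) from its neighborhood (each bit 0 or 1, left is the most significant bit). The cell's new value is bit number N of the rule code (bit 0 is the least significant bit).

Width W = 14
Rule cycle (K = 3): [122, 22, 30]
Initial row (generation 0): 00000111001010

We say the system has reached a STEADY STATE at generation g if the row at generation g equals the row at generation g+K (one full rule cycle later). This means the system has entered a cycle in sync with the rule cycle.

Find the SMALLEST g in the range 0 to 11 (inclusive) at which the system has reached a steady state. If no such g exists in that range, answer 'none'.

Answer: 8

Derivation:
Gen 0: 00000111001010
Gen 1 (rule 122): 00001101110101
Gen 2 (rule 22): 00010000000101
Gen 3 (rule 30): 00111000001101
Gen 4 (rule 122): 01101100011110
Gen 5 (rule 22): 10000010100001
Gen 6 (rule 30): 11000110110011
Gen 7 (rule 122): 11101111111111
Gen 8 (rule 22): 00000000000000
Gen 9 (rule 30): 00000000000000
Gen 10 (rule 122): 00000000000000
Gen 11 (rule 22): 00000000000000
Gen 12 (rule 30): 00000000000000
Gen 13 (rule 122): 00000000000000
Gen 14 (rule 22): 00000000000000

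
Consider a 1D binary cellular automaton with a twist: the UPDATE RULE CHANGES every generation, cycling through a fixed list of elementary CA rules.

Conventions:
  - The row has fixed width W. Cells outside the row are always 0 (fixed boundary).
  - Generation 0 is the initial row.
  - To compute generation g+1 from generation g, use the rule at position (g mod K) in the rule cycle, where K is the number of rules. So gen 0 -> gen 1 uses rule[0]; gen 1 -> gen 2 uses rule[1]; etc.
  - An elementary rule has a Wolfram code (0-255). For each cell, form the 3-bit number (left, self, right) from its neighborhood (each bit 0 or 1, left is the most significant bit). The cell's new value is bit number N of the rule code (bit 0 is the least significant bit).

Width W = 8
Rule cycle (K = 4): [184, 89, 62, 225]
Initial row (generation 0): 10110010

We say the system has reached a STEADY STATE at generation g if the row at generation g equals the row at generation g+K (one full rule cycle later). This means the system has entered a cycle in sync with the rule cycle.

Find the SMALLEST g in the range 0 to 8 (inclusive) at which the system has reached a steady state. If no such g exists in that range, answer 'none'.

Gen 0: 10110010
Gen 1 (rule 184): 01101001
Gen 2 (rule 89): 01100100
Gen 3 (rule 62): 11011110
Gen 4 (rule 225): 01101110
Gen 5 (rule 184): 01011101
Gen 6 (rule 89): 00010100
Gen 7 (rule 62): 00111110
Gen 8 (rule 225): 10011110
Gen 9 (rule 184): 01011101
Gen 10 (rule 89): 00010100
Gen 11 (rule 62): 00111110
Gen 12 (rule 225): 10011110

Answer: 5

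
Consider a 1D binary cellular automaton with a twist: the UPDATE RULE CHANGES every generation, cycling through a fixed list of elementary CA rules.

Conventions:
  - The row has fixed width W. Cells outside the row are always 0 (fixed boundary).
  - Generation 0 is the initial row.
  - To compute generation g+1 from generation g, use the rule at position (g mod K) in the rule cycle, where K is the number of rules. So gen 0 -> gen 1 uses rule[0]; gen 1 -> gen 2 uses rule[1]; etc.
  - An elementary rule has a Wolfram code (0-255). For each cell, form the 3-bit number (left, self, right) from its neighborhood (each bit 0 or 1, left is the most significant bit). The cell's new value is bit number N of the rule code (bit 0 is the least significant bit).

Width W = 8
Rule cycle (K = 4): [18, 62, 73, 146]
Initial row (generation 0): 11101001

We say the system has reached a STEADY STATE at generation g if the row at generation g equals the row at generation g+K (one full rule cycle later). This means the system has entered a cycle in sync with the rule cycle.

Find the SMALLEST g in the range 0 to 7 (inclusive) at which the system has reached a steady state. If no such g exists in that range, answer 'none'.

Gen 0: 11101001
Gen 1 (rule 18): 00000110
Gen 2 (rule 62): 00001101
Gen 3 (rule 73): 11101100
Gen 4 (rule 146): 01000010
Gen 5 (rule 18): 10100101
Gen 6 (rule 62): 11111111
Gen 7 (rule 73): 10000001
Gen 8 (rule 146): 01000010
Gen 9 (rule 18): 10100101
Gen 10 (rule 62): 11111111
Gen 11 (rule 73): 10000001

Answer: 4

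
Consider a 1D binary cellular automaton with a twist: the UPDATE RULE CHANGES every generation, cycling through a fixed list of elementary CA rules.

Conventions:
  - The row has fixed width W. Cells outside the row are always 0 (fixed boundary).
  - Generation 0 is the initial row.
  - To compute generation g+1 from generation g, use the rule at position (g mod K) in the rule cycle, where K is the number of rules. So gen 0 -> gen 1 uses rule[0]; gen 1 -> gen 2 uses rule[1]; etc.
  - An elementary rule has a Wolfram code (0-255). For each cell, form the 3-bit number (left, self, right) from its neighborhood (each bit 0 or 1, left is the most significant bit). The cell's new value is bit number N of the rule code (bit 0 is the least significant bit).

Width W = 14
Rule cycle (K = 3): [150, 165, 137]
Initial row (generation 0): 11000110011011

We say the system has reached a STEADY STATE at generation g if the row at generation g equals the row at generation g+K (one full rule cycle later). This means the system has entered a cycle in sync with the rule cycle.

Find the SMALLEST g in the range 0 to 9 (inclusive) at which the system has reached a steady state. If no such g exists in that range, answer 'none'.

Gen 0: 11000110011011
Gen 1 (rule 150): 00101001100000
Gen 2 (rule 165): 10111000001111
Gen 3 (rule 137): 00110011101110
Gen 4 (rule 150): 01001101000101
Gen 5 (rule 165): 01000011010111
Gen 6 (rule 137): 00011010000110
Gen 7 (rule 150): 00100011001001
Gen 8 (rule 165): 10101000001001
Gen 9 (rule 137): 00000011100000
Gen 10 (rule 150): 00000101010000
Gen 11 (rule 165): 11110111110111
Gen 12 (rule 137): 11100111100110

Answer: none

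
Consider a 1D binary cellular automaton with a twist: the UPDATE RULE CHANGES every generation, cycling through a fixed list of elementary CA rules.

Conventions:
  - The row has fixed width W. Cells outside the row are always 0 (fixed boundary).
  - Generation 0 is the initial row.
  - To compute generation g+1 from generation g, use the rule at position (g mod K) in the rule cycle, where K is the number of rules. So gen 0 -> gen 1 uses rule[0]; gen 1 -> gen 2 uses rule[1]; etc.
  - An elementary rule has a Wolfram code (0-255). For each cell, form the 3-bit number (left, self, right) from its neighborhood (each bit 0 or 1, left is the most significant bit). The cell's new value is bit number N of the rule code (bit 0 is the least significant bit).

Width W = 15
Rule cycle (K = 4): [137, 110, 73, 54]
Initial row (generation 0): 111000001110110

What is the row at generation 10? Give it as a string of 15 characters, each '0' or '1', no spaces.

Gen 0: 111000001110110
Gen 1 (rule 137): 110011101100100
Gen 2 (rule 110): 110110111101100
Gen 3 (rule 73): 110110100101101
Gen 4 (rule 54): 001001111110011
Gen 5 (rule 137): 100001111100010
Gen 6 (rule 110): 100011000100110
Gen 7 (rule 73): 001011010000110
Gen 8 (rule 54): 011100111001001
Gen 9 (rule 137): 011000110000000
Gen 10 (rule 110): 111001110000000

Answer: 111001110000000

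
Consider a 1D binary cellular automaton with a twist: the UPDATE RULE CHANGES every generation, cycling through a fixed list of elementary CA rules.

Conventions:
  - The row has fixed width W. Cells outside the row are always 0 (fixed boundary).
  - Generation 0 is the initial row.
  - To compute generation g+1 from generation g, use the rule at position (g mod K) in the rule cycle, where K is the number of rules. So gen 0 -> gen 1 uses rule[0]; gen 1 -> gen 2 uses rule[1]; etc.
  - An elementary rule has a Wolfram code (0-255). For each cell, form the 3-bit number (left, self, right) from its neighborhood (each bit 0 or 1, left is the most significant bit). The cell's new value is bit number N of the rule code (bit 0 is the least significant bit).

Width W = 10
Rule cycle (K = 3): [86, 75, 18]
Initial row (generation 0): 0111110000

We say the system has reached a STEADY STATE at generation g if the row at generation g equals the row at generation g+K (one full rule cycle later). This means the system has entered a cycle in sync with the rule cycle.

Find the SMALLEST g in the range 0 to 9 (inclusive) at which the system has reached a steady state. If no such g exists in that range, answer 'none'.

Gen 0: 0111110000
Gen 1 (rule 86): 1000011000
Gen 2 (rule 75): 0011111011
Gen 3 (rule 18): 0100000000
Gen 4 (rule 86): 1110000000
Gen 5 (rule 75): 1010111111
Gen 6 (rule 18): 0000000000
Gen 7 (rule 86): 0000000000
Gen 8 (rule 75): 1111111111
Gen 9 (rule 18): 0000000000
Gen 10 (rule 86): 0000000000
Gen 11 (rule 75): 1111111111
Gen 12 (rule 18): 0000000000

Answer: 6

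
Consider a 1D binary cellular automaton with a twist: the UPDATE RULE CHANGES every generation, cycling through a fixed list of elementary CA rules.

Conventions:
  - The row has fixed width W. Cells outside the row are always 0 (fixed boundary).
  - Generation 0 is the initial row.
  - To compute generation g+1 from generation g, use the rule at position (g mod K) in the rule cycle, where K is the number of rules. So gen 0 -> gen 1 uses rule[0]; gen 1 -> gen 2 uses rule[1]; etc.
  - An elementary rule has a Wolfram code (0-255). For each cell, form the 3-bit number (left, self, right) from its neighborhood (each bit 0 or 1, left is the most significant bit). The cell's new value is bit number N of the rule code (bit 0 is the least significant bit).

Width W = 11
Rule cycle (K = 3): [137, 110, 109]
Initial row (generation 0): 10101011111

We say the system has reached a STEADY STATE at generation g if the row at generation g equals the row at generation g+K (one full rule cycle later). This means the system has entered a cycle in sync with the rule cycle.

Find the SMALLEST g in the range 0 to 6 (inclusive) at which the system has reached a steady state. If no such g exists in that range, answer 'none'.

Gen 0: 10101011111
Gen 1 (rule 137): 00000011110
Gen 2 (rule 110): 00000110010
Gen 3 (rule 109): 11110110010
Gen 4 (rule 137): 11100100000
Gen 5 (rule 110): 10101100000
Gen 6 (rule 109): 11111101111
Gen 7 (rule 137): 11111001110
Gen 8 (rule 110): 10001011010
Gen 9 (rule 109): 10101111110

Answer: none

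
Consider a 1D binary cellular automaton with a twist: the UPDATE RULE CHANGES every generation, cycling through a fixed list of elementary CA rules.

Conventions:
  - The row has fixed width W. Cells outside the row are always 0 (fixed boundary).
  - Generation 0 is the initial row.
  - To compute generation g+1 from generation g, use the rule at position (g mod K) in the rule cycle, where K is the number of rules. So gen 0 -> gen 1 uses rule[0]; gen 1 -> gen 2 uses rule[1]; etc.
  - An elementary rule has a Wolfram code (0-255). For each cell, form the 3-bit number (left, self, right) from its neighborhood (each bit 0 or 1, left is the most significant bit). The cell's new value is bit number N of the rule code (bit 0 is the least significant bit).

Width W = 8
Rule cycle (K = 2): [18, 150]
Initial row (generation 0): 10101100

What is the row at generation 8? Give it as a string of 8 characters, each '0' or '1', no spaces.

Answer: 11000000

Derivation:
Gen 0: 10101100
Gen 1 (rule 18): 00000010
Gen 2 (rule 150): 00000111
Gen 3 (rule 18): 00001000
Gen 4 (rule 150): 00011100
Gen 5 (rule 18): 00100010
Gen 6 (rule 150): 01110111
Gen 7 (rule 18): 10000000
Gen 8 (rule 150): 11000000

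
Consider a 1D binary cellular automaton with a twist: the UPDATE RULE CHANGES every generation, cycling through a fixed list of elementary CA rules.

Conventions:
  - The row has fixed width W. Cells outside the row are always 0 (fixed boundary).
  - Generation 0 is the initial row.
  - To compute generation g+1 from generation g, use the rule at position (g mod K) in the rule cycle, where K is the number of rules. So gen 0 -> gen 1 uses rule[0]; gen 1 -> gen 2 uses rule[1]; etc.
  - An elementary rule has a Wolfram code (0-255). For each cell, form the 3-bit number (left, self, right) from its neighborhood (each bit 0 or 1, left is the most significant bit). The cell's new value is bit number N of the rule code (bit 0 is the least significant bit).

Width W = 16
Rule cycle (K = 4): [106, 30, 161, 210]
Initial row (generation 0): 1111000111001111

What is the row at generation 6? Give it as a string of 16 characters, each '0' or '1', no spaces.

Answer: 1101011011000111

Derivation:
Gen 0: 1111000111001111
Gen 1 (rule 106): 1001001101011001
Gen 2 (rule 30): 1111111001010111
Gen 3 (rule 161): 0111110000101010
Gen 4 (rule 210): 1011111001000001
Gen 5 (rule 106): 0110001010000010
Gen 6 (rule 30): 1101011011000111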